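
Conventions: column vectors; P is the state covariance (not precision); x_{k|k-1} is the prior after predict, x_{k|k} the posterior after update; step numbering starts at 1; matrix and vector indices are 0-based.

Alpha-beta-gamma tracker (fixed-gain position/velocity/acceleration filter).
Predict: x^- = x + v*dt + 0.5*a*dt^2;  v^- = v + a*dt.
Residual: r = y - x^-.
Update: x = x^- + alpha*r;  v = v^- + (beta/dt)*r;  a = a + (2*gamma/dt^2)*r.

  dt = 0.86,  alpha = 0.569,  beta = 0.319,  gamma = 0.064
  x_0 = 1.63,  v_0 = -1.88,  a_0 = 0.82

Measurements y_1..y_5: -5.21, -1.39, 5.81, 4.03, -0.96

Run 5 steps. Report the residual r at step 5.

step 1: x_pred=0.3164  r=-5.5264  x^+=-2.8281  v^+=-3.2247  a^+=-0.1364
step 2: x_pred=-5.6518  r=4.2618  x^+=-3.2268  v^+=-1.7612  a^+=0.6011
step 3: x_pred=-4.5192  r=10.3292  x^+=1.3581  v^+=2.5872  a^+=2.3888
step 4: x_pred=4.4664  r=-0.4364  x^+=4.2181  v^+=4.4796  a^+=2.3132
step 5: x_pred=8.9260  r=-9.8860  x^+=3.3009  v^+=2.8020  a^+=0.6023

resid = -9.8860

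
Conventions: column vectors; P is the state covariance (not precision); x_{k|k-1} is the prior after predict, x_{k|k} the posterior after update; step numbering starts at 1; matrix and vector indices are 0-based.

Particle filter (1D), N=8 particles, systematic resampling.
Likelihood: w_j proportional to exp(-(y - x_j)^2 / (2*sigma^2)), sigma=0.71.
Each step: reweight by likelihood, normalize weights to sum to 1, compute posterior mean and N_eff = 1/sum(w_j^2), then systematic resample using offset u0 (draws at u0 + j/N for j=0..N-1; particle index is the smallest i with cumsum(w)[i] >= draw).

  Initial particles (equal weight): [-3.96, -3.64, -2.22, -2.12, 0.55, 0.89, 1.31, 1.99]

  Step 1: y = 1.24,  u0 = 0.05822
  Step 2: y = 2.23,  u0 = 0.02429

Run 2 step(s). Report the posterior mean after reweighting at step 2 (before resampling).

post_mean = 1.4613

step 1: w=[0.0000, 0.0000, 0.0000, 0.0000, 0.2027, 0.2878, 0.3234, 0.1860]  mean=1.1616  Neff=3.8001  idx=[4, 4, 5, 5, 6, 6, 6, 7]
step 2: w=[0.0225, 0.0225, 0.0624, 0.0624, 0.1600, 0.1600, 0.1600, 0.3500]  mean=1.4613  Neff=4.8051  idx=[1, 3, 4, 5, 6, 6, 7, 7]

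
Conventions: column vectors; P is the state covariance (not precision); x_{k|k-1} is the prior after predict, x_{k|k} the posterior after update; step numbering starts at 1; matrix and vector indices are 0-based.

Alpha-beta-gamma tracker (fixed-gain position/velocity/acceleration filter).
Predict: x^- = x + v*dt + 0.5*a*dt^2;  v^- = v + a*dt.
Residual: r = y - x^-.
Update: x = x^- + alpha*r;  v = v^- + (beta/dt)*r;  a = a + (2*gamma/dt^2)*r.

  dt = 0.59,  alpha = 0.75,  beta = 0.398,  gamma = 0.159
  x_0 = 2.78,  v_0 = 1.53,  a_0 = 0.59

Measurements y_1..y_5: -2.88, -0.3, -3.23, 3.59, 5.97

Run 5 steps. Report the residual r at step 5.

resid = 3.0886

step 1: x_pred=3.7854  r=-6.6654  x^+=-1.2137  v^+=-2.6182  a^+=-5.4990
step 2: x_pred=-3.7155  r=3.4155  x^+=-1.1539  v^+=-3.5586  a^+=-2.3789
step 3: x_pred=-3.6675  r=0.4375  x^+=-3.3394  v^+=-4.6670  a^+=-1.9792
step 4: x_pred=-6.4374  r=10.0274  x^+=1.0831  v^+=0.9295  a^+=7.1811
step 5: x_pred=2.8814  r=3.0886  x^+=5.1979  v^+=7.2498  a^+=10.0026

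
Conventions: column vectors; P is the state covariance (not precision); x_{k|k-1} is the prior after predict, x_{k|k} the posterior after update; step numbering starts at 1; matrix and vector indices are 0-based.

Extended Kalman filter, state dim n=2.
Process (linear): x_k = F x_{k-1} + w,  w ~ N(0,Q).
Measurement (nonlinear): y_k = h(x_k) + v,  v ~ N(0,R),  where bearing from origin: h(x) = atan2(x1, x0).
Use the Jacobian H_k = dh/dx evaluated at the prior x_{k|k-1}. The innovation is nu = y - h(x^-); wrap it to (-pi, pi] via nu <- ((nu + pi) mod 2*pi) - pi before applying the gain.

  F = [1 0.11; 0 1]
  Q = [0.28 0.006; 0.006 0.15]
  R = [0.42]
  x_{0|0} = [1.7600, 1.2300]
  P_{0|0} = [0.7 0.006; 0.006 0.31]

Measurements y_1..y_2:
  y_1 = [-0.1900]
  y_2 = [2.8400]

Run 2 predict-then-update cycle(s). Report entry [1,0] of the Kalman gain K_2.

K[1,0] = 0.3536

step 1: x^-=[1.8953, 1.2300]  P^-=[0.9851 0.0461; 0.0461 0.4600]  H_jac=[-0.2409 0.3713]  S=[0.5323]  K=[-0.4137; 0.2999]  nu=[-0.7657]  x^+=[2.2120, 1.0003]  P^+=[0.8940 0.1122; 0.1122 0.4121]
step 2: x^-=[2.3221, 1.0003]  P^-=[1.2036 0.1635; 0.1635 0.5621]  H_jac=[-0.1565 0.3632]  S=[0.5051]  K=[-0.2553; 0.3536]  nu=[2.4332]  x^+=[1.7008, 1.8608]  P^+=[1.1707 0.2091; 0.2091 0.4990]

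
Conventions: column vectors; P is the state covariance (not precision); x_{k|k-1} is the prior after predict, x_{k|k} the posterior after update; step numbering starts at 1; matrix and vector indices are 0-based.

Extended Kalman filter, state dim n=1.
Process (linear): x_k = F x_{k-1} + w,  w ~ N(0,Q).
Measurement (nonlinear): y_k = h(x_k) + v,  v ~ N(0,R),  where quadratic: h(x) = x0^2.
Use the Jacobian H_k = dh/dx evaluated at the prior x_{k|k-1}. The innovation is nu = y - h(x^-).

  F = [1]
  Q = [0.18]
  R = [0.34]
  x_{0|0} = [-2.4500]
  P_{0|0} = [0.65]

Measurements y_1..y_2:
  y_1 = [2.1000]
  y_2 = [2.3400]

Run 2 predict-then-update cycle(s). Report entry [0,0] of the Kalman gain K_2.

step 1: x^-=[-2.4500]  P^-=[0.8300]  H_jac=[-4.9000]  S=[20.2683]  K=[-0.2007]  nu=[-3.9025]  x^+=[-1.6669]  P^+=[0.0139]
step 2: x^-=[-1.6669]  P^-=[0.1939]  H_jac=[-3.3339]  S=[2.4954]  K=[-0.2591]  nu=[-0.4387]  x^+=[-1.5533]  P^+=[0.0264]

K[0,0] = -0.2591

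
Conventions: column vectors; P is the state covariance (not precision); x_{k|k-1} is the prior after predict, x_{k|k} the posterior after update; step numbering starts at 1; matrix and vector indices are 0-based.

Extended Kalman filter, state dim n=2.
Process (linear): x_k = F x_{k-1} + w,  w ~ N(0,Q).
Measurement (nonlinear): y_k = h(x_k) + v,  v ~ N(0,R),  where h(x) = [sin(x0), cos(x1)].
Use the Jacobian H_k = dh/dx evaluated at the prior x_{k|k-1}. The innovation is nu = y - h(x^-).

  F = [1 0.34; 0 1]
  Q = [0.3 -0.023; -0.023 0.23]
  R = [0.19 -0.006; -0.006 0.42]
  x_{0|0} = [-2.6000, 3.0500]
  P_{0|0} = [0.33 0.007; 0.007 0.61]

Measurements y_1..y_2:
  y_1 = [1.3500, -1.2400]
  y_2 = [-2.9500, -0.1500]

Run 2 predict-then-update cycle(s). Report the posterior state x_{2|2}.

x_post = [-2.7766, 2.1751]

step 1: x^-=[-1.5630, 3.0500]  P^-=[0.7053 0.1914; 0.1914 0.8400]  H_jac=[0.0078 0.0000; 0.0000 -0.0915]  S=[0.1900 -0.0061; -0.0061 0.4270]  K=[0.0276 -0.0406; 0.0020 -0.1799]  nu=[2.3500, -0.2442]  x^+=[-1.4882, 3.0987]  P^+=[0.7044 0.1882; 0.1882 0.8262]
step 2: x^-=[-0.4346, 3.0987]  P^-=[1.2279 0.4461; 0.4461 1.0562]  H_jac=[0.9070 0.0000; 0.0000 -0.0429]  S=[1.2002 -0.0233; -0.0233 0.4219]  K=[0.9281 0.0060; 0.3354 -0.0887]  nu=[-2.5289, 0.8491]  x^+=[-2.7766, 2.1751]  P^+=[0.1944 0.0709; 0.0709 0.9164]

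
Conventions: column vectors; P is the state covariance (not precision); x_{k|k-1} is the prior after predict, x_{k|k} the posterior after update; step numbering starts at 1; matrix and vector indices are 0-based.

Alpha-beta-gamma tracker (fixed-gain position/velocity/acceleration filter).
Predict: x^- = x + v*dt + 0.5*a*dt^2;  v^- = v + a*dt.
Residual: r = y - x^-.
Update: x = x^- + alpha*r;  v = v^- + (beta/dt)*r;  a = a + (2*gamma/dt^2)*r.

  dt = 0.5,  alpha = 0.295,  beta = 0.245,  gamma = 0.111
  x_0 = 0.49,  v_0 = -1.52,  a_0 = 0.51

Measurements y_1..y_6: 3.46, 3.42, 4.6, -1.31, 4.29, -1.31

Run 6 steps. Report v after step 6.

step 1: x_pred=-0.2063  r=3.6662  x^+=0.8753  v^+=0.5315  a^+=3.7656
step 2: x_pred=1.6117  r=1.8083  x^+=2.1452  v^+=3.3003  a^+=5.3714
step 3: x_pred=4.4668  r=0.1332  x^+=4.5061  v^+=6.0513  a^+=5.4897
step 4: x_pred=8.2179  r=-9.5279  x^+=5.4072  v^+=4.1275  a^+=-2.9711
step 5: x_pred=7.0995  r=-2.8095  x^+=6.2707  v^+=1.2652  a^+=-5.4660
step 6: x_pred=6.2201  r=-7.5301  x^+=3.9987  v^+=-5.1575  a^+=-12.1527

v_post = -5.1575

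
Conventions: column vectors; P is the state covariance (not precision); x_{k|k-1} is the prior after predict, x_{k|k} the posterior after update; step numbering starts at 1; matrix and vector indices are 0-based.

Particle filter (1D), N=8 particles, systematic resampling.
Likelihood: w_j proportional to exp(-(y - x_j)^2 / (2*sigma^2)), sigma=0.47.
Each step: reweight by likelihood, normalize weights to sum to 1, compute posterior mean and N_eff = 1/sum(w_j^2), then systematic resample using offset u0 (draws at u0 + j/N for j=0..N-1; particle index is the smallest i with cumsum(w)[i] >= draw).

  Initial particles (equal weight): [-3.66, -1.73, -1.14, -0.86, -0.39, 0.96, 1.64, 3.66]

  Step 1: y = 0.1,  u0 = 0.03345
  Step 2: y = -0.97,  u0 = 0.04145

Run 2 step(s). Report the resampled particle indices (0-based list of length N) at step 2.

resampled_idx = [0, 0, 1, 1, 2, 3, 5, 6]

step 1: w=[0.0000, 0.0005, 0.0332, 0.1338, 0.6255, 0.2019, 0.0050, 0.0000]  mean=-0.1957  Neff=2.2168  idx=[2, 3, 4, 4, 4, 4, 4, 5]
step 2: w=[0.2207, 0.2292, 0.1100, 0.1100, 0.1100, 0.1100, 0.1100, 0.0001]  mean=-0.6632  Neff=6.1825  idx=[0, 0, 1, 1, 2, 3, 5, 6]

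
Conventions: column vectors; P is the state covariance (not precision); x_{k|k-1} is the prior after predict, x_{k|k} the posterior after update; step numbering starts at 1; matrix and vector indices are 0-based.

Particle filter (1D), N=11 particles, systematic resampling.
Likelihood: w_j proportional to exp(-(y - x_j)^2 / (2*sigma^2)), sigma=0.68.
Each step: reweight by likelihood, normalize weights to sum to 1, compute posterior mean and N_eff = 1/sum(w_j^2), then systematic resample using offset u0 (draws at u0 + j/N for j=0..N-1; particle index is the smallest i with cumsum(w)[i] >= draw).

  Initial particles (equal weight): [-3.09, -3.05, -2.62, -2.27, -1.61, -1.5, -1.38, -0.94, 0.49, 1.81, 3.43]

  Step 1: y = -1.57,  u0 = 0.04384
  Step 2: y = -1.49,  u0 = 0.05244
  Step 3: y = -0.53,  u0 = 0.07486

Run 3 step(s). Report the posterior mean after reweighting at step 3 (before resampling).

step 1: w=[0.0176, 0.0200, 0.0648, 0.1257, 0.2131, 0.2124, 0.2053, 0.1390, 0.0022, 0.0000, 0.0000]  mean=-1.6449  Neff=5.7903  idx=[2, 3, 3, 4, 4, 5, 5, 6, 6, 7, 7]
step 2: w=[0.0290, 0.0597, 0.0597, 0.1135, 0.1135, 0.1153, 0.1153, 0.1138, 0.1138, 0.0831, 0.0831]  mean=-1.5290  Neff=9.9929  idx=[1, 2, 3, 4, 5, 6, 6, 7, 8, 9, 10]
step 3: w=[0.0088, 0.0088, 0.0657, 0.0657, 0.0839, 0.0839, 0.0839, 0.1062, 0.1062, 0.1934, 0.1934]  mean=-1.2858  Neff=7.8547  idx=[2, 4, 5, 6, 7, 8, 9, 9, 9, 10, 10]

post_mean = -1.2858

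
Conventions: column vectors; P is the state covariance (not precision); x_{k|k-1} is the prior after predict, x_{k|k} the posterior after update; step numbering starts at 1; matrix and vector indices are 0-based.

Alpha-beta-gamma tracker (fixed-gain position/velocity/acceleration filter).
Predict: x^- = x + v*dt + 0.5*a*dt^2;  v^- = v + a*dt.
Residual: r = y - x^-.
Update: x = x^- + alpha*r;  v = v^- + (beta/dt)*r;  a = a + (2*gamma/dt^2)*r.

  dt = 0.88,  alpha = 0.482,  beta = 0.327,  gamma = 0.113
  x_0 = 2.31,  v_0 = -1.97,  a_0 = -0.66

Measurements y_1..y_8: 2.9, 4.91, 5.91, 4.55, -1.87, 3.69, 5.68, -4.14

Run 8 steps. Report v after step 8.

step 1: x_pred=0.3208  r=2.5792  x^+=1.5640  v^+=-1.5924  a^+=0.0927
step 2: x_pred=0.1986  r=4.7114  x^+=2.4695  v^+=0.2399  a^+=1.4677
step 3: x_pred=3.2489  r=2.6611  x^+=4.5315  v^+=2.5203  a^+=2.2443
step 4: x_pred=7.6184  r=-3.0684  x^+=6.1394  v^+=3.3551  a^+=1.3488
step 5: x_pred=9.6142  r=-11.4842  x^+=4.0788  v^+=0.2746  a^+=-2.0027
step 6: x_pred=3.5450  r=0.1450  x^+=3.6149  v^+=-1.4339  a^+=-1.9604
step 7: x_pred=1.5940  r=4.0860  x^+=3.5635  v^+=-1.6407  a^+=-0.7680
step 8: x_pred=1.8223  r=-5.9623  x^+=-1.0515  v^+=-4.5320  a^+=-2.5080

v_post = -4.5320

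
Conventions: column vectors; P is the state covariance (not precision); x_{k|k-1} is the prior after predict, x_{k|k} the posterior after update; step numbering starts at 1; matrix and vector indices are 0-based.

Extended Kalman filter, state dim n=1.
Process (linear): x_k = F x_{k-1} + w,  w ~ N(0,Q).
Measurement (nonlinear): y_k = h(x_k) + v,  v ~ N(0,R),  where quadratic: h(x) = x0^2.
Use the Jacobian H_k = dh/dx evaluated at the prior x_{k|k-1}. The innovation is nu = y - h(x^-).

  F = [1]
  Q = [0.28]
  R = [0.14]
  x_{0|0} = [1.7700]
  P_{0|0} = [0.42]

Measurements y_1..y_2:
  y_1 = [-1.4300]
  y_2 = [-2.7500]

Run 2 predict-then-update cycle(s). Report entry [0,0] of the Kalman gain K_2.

step 1: x^-=[1.7700]  P^-=[0.7000]  H_jac=[3.5400]  S=[8.9121]  K=[0.2780]  nu=[-4.5629]  x^+=[0.5013]  P^+=[0.0110]
step 2: x^-=[0.5013]  P^-=[0.2910]  H_jac=[1.0026]  S=[0.4325]  K=[0.6746]  nu=[-3.0013]  x^+=[-1.5233]  P^+=[0.0942]

K[0,0] = 0.6746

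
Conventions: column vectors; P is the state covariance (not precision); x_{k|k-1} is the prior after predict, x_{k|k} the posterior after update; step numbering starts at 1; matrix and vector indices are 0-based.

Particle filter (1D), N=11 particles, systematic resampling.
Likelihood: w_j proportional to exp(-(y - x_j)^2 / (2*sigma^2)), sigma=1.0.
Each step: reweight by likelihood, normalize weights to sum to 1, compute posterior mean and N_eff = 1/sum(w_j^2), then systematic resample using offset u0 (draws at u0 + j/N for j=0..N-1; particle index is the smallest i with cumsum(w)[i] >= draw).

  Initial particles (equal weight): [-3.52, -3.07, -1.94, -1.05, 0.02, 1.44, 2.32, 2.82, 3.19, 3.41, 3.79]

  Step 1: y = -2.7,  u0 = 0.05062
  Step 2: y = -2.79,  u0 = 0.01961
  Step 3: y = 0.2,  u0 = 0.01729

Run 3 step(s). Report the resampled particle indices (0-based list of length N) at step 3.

step 1: w=[0.2667, 0.3486, 0.2797, 0.0957, 0.0092, 0.0001, 0.0000, 0.0000, 0.0000, 0.0000, 0.0000]  mean=-2.6518  Neff=3.5698  idx=[0, 0, 0, 1, 1, 1, 1, 2, 2, 2, 3]
step 2: w=[0.0906, 0.0906, 0.0906, 0.1137, 0.1137, 0.1137, 0.1137, 0.0824, 0.0824, 0.0824, 0.0260]  mean=-2.8604  Neff=10.2651  idx=[0, 1, 2, 3, 3, 4, 5, 6, 7, 8, 9]
step 3: w=[0.0030, 0.0030, 0.0030, 0.0144, 0.0144, 0.0144, 0.0144, 0.0144, 0.3063, 0.3063, 0.3063]  mean=-2.0356  Neff=3.5389  idx=[3, 8, 8, 8, 8, 9, 9, 9, 10, 10, 10]

resampled_idx = [3, 8, 8, 8, 8, 9, 9, 9, 10, 10, 10]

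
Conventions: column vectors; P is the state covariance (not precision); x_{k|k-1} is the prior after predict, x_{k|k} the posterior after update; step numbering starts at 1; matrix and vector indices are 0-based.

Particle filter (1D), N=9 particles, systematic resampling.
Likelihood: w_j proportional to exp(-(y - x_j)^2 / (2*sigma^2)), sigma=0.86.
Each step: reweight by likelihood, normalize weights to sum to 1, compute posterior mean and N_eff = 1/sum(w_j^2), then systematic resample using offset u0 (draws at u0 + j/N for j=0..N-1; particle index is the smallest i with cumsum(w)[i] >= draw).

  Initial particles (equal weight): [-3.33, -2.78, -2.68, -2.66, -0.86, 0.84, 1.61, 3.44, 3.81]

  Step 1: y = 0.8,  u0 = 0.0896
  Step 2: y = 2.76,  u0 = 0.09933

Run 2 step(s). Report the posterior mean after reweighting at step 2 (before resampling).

step 1: w=[0.0000, 0.0001, 0.0002, 0.0002, 0.0859, 0.5525, 0.3550, 0.0050, 0.0012]  mean=0.9824  Neff=2.2793  idx=[5, 5, 5, 5, 5, 6, 6, 6, 6]
step 2: w=[0.0404, 0.0404, 0.0404, 0.0404, 0.0404, 0.1995, 0.1995, 0.1995, 0.1995]  mean=1.4546  Neff=5.9730  idx=[2, 5, 5, 6, 6, 7, 7, 8, 8]

post_mean = 1.4546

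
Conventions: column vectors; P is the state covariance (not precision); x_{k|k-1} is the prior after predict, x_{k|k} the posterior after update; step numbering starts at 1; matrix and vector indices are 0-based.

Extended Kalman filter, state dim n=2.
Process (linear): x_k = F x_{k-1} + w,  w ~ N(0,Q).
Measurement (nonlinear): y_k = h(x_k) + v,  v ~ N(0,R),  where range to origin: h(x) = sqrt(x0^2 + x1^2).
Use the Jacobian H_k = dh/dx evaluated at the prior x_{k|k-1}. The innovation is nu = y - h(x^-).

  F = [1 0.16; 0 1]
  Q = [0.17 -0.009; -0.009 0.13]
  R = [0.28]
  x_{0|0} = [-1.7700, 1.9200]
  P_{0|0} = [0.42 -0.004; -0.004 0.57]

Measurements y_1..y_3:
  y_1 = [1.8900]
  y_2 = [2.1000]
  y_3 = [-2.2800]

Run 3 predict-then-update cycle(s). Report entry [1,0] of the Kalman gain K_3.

step 1: x^-=[-1.4628, 1.9200]  P^-=[0.6033 0.0782; 0.0782 0.7000]  H_jac=[-0.6060 0.7954]  S=[0.8691]  K=[-0.3491; 0.5861]  nu=[-0.5237]  x^+=[-1.2799, 1.6130]  P^+=[0.4974 0.2560; 0.2560 0.4014]
step 2: x^-=[-1.0219, 1.6130]  P^-=[0.7596 0.3113; 0.3113 0.5314]  H_jac=[-0.5352 0.8447]  S=[0.5953]  K=[-0.2411; 0.4742]  nu=[0.1906]  x^+=[-1.0678, 1.7034]  P^+=[0.7250 0.3794; 0.3794 0.3975]
step 3: x^-=[-0.7953, 1.7034]  P^-=[1.0265 0.4340; 0.4340 0.5275]  H_jac=[-0.4230 0.9061]  S=[0.5641]  K=[-0.0728; 0.5219]  nu=[-4.1599]  x^+=[-0.4925, -0.4675]  P^+=[1.0236 0.4554; 0.4554 0.3739]

K[1,0] = 0.5219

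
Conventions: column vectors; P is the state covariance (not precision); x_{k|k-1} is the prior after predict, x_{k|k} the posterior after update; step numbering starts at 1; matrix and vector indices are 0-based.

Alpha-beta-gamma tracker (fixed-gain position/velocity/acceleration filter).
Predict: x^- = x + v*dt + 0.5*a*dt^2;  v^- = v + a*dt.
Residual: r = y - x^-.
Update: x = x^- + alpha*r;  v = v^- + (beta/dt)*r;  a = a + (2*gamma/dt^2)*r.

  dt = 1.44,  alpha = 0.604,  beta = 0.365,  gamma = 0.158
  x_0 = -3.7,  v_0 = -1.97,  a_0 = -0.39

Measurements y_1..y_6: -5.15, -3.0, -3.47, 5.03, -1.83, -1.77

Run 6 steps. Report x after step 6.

x_post = 2.6740

step 1: x_pred=-6.9412  r=1.7912  x^+=-5.8593  v^+=-2.0776  a^+=-0.1170
step 2: x_pred=-8.9724  r=5.9724  x^+=-5.3651  v^+=-0.7323  a^+=0.7931
step 3: x_pred=-5.5973  r=2.1273  x^+=-4.3124  v^+=0.9490  a^+=1.1173
step 4: x_pred=-1.7875  r=6.8175  x^+=2.3303  v^+=4.2859  a^+=2.1562
step 5: x_pred=10.7375  r=-12.5675  x^+=3.1467  v^+=4.2053  a^+=0.2410
step 6: x_pred=9.4523  r=-11.2223  x^+=2.6740  v^+=1.7079  a^+=-1.4692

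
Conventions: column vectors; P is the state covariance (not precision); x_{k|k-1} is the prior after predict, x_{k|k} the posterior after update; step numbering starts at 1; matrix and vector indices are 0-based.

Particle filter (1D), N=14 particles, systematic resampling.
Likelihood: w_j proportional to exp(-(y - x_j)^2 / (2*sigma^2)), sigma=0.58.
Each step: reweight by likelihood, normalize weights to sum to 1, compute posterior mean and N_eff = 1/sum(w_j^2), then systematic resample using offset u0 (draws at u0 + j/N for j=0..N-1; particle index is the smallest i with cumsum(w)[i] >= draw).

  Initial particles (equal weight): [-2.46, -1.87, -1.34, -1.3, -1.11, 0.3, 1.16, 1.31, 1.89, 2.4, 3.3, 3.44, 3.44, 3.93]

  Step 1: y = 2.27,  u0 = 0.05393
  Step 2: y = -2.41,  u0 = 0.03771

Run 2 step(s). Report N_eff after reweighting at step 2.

N_eff = 1.3808

step 1: w=[0.0000, 0.0000, 0.0000, 0.0000, 0.0000, 0.0012, 0.0597, 0.0947, 0.3006, 0.3633, 0.0770, 0.0487, 0.0487, 0.0062]  mean=2.2471  Neff=4.0721  idx=[6, 7, 8, 8, 8, 8, 9, 9, 9, 9, 9, 10, 11, 12]
step 2: w=[0.8350, 0.1644, 0.0002, 0.0002, 0.0002, 0.0002, 0.0000, 0.0000, 0.0000, 0.0000, 0.0000, 0.0000, 0.0000, 0.0000]  mean=1.1851  Neff=1.3808  idx=[0, 0, 0, 0, 0, 0, 0, 0, 0, 0, 0, 0, 1, 1]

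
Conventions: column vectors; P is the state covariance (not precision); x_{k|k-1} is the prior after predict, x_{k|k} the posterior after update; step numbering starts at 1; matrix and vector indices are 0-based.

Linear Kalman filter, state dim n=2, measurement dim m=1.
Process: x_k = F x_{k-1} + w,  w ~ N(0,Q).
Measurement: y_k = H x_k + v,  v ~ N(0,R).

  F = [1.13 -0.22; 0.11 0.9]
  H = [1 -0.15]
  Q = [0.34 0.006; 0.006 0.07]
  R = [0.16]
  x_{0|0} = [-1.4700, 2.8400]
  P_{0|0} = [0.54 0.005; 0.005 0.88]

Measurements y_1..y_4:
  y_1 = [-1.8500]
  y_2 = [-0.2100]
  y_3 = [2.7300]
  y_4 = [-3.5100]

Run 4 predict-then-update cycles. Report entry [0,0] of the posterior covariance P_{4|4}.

P_post[0,0] = 0.1263

step 1: x^-=[-2.2859, 2.3943]  P^-=[1.0696 -0.0962; -0.0962 0.7903]  S=[1.2763]  K=[0.8494; -0.1682]  nu=[0.7950]  x^+=[-1.6106, 2.2606]  P^+=[0.1488 0.0862; 0.0862 0.7542]
step 2: x^-=[-2.3173, 1.8573]  P^-=[0.5237 -0.0392; -0.0392 0.6998]  S=[0.7112]  K=[0.7446; -0.2028]  nu=[2.3859]  x^+=[-0.5407, 1.3736]  P^+=[0.1294 0.0681; 0.0681 0.6705]
step 3: x^-=[-0.9132, 1.1767]  P^-=[0.5038 -0.0430; -0.0430 0.6282]  S=[0.6908]  K=[0.7386; -0.1987]  nu=[3.8197]  x^+=[1.9080, 0.4177]  P^+=[0.1269 0.0583; 0.0583 0.6009]
step 4: x^-=[2.0641, 0.5858]  P^-=[0.5021 -0.0393; -0.0393 0.5698]  S=[0.6868]  K=[0.7398; -0.1817]  nu=[-5.4862]  x^+=[-1.9944, 1.5824]  P^+=[0.1263 0.0530; 0.0530 0.5472]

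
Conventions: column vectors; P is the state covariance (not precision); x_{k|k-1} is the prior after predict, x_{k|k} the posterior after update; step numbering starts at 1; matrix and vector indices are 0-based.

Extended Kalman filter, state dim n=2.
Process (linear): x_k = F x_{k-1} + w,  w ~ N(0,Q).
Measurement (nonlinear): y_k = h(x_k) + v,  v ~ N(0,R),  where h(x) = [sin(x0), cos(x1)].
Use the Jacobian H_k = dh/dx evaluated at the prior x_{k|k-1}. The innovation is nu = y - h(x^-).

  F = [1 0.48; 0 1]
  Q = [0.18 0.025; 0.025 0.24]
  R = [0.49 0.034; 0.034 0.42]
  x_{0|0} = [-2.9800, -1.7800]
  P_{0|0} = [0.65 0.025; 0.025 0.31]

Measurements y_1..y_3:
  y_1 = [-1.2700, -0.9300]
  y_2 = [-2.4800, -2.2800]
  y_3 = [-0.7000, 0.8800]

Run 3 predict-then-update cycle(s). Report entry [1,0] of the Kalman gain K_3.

step 1: x^-=[-3.8344, -1.7800]  P^-=[0.9254 0.1988; 0.1988 0.5500]  H_jac=[-0.7695 0.0000; 0.0000 0.9782]  S=[1.0379 -0.1156; -0.1156 0.9463]  K=[-0.6723 0.1233; -0.0852 0.5581]  nu=[-1.9087, -0.7223]  x^+=[-2.6402, -2.0205]  P^+=[0.4227 0.0296; 0.0296 0.2367]
step 2: x^-=[-3.6101, -2.0205]  P^-=[0.6856 0.1682; 0.1682 0.4767]  H_jac=[-0.8922 0.0000; 0.0000 0.9006]  S=[1.0358 -0.1012; -0.1012 0.8066]  K=[-0.5793 0.1151; -0.0941 0.5204]  nu=[-2.9315, -1.8453]  x^+=[-2.1242, -2.7051]  P^+=[0.3138 0.0318; 0.0318 0.2392]
step 3: x^-=[-3.4226, -2.7051]  P^-=[0.5794 0.1716; 0.1716 0.4792]  H_jac=[-0.9608 0.0000; 0.0000 0.4228]  S=[1.0249 -0.0357; -0.0357 0.5056]  K=[-0.5395 0.1054; -0.1473 0.3902]  nu=[-0.9773, 1.7862]  x^+=[-2.7071, -1.8641]  P^+=[0.2714 0.0613; 0.0613 0.3758]

K[1,0] = -0.1473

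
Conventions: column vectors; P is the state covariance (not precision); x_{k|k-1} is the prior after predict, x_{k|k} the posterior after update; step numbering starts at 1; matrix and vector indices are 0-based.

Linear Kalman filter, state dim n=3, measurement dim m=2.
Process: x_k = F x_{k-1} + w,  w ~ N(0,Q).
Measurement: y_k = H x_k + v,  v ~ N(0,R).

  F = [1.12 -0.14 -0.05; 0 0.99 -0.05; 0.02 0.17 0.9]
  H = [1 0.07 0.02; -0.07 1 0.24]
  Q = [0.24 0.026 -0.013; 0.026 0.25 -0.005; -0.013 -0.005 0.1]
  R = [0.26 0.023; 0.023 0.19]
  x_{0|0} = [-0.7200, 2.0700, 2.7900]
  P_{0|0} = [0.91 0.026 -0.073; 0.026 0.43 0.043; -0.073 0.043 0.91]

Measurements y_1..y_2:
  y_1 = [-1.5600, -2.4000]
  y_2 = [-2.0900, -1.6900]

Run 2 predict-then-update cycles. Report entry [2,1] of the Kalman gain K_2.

K[2,1] = 0.0716

step 1: x^-=[-1.2357, 1.9098, 2.8485]  P^-=[1.3928 -0.0002 -0.1182; -0.0002 0.6695 0.0650; -0.1182 0.0650 0.8606]  S=[1.6519 -0.0496; -0.0496 0.9510]  K=[0.8391 -0.0889; 0.0507 0.7230; -0.0496 0.2916]  nu=[-0.5150, -5.0799]  x^+=[-1.2163, -1.7890, 1.3928]  P^+=[0.2149 0.0204 -0.0124; 0.0204 0.1717 -0.1324; -0.0124 -0.1324 0.7742]
step 2: x^-=[-1.1814, -1.8407, 0.9251]  P^-=[0.5080 0.0331 -0.0380; 0.0331 0.4334 -0.1274; -0.0380 -0.1274 0.6913]  S=[0.7732 0.0403; 0.0403 0.6012]  K=[0.6624 -0.0636; 0.0442 0.6632; -0.0465 0.0716]  nu=[-0.7982, -0.1540]  x^+=[-1.7004, -1.9781, 0.9512]  P^+=[0.1697 0.0183 -0.0135; 0.0183 0.1651 -0.1532; -0.0135 -0.1532 0.6869]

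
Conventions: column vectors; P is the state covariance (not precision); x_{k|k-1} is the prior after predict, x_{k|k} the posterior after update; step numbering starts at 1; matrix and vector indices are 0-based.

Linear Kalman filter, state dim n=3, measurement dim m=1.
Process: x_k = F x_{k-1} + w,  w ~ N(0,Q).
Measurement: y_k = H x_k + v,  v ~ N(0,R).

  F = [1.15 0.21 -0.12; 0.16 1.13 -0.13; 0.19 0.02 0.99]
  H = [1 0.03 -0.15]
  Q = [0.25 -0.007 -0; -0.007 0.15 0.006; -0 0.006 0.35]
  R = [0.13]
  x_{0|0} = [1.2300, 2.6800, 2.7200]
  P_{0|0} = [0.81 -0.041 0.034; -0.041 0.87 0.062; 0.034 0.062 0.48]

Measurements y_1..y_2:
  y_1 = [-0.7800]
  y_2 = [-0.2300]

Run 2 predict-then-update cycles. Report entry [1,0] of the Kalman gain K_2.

step 1: x^-=[1.6509, 2.8716, 2.9801]  P^-=[1.3342 0.2855 0.1717; 0.2855 1.2553 0.0533; 0.1717 0.0533 0.8650]  S=[1.4499]  K=[0.9083; 0.2174; 0.0300]  nu=[-2.0700]  x^+=[-0.2294, 2.4217, 2.9179]  P^+=[0.1379 -0.0008 0.1321; -0.0008 1.1868 0.0439; 0.1321 0.0439 0.8637]
step 2: x^-=[-0.1054, 2.3205, 2.8936]  P^-=[0.4581 0.2830 0.0889; 0.2830 1.6649 -0.0077; 0.0889 -0.0077 1.2534]  S=[0.6082]  K=[0.7453; 0.5493; -0.1633]  nu=[0.2398]  x^+=[0.0733, 2.4522, 2.8544]  P^+=[0.1203 0.0340 0.1629; 0.0340 1.4813 0.0469; 0.1629 0.0469 1.2371]

K[1,0] = 0.5493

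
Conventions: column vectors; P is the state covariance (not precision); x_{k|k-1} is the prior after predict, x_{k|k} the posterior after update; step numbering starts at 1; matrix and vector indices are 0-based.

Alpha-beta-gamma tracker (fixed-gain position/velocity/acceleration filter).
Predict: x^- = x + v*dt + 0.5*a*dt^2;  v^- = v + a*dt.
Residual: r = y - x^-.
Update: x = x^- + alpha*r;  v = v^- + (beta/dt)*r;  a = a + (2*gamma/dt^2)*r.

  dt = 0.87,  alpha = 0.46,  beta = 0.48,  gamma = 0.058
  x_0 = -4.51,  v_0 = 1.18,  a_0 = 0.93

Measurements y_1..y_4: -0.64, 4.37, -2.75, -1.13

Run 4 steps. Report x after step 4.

step 1: x_pred=-3.1314  r=2.4914  x^+=-1.9854  v^+=3.3637  a^+=1.3118
step 2: x_pred=1.4375  r=2.9325  x^+=2.7864  v^+=6.1229  a^+=1.7613
step 3: x_pred=8.7799  r=-11.5299  x^+=3.4762  v^+=1.2939  a^+=-0.0058
step 4: x_pred=4.5996  r=-5.7296  x^+=1.9640  v^+=-1.8723  a^+=-0.8839

x_post = 1.9640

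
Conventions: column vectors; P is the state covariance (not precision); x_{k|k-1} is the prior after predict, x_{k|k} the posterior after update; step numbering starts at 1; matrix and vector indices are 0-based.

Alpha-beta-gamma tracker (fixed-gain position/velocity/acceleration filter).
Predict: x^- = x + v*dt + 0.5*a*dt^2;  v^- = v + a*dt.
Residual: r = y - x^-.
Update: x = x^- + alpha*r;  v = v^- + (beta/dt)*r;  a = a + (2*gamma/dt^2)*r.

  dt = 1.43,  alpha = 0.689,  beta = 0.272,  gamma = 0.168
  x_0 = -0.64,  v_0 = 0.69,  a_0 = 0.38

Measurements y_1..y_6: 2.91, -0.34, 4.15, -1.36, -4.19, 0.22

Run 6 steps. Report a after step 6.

step 1: x_pred=0.7352  r=2.1748  x^+=2.2336  v^+=1.6471  a^+=0.7373
step 2: x_pred=5.3428  r=-5.6828  x^+=1.4274  v^+=1.6205  a^+=-0.1964
step 3: x_pred=3.5439  r=0.6061  x^+=3.9615  v^+=1.4549  a^+=-0.0968
step 4: x_pred=5.9431  r=-7.3031  x^+=0.9113  v^+=-0.0726  a^+=-1.2968
step 5: x_pred=-0.5185  r=-3.6715  x^+=-3.0482  v^+=-2.6254  a^+=-1.9001
step 6: x_pred=-8.7452  r=8.9652  x^+=-2.5682  v^+=-3.6372  a^+=-0.4270

a_post = -0.4270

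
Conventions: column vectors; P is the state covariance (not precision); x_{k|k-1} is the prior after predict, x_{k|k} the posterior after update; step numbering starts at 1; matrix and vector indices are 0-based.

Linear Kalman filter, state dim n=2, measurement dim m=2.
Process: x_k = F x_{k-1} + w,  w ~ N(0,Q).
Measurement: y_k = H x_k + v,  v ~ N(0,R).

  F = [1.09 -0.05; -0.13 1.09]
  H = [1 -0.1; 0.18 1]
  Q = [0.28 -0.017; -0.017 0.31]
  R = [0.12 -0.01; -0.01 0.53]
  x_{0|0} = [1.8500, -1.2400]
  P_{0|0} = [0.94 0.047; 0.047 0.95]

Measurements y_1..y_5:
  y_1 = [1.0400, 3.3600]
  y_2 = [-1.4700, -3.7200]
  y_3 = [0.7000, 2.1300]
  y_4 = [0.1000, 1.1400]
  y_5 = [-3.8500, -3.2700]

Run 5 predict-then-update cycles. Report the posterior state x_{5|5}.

step 1: x^-=[2.0785, -1.5921]  P^-=[1.3941 -0.1458; -0.1458 1.4413]  S=[1.5576 -0.0464; -0.0464 1.9639]  K=[0.9066 0.0749; -0.1648 0.7166]  nu=[-1.1977, 4.5780]  x^+=[1.3357, 1.8859]  P^+=[0.1091 0.0110; 0.0110 0.3795]
step 2: x^-=[1.3617, 1.8820]  P^-=[0.4094 -0.0400; -0.0400 0.7596]  S=[0.5450 -0.0515; -0.0515 1.2884]  K=[0.7639 0.0567; -0.1581 0.5776]  nu=[-2.6435, -5.8471]  x^+=[-0.9893, -1.0774]  P^+=[0.0917 0.0059; 0.0059 0.3067]
step 3: x^-=[-1.0245, -1.0457]  P^-=[0.3891 -0.0396; -0.0396 0.6742]  S=[0.5237 -0.0463; -0.0463 1.2025]  K=[0.7552 0.0544; -0.1559 0.5487]  nu=[1.6199, 3.3601]  x^+=[0.3816, 0.5455]  P^+=[0.0906 0.0050; 0.0050 0.2915]
step 4: x^-=[0.3887, 0.5450]  P^-=[0.3878 -0.0398; -0.0398 0.6564]  S=[0.5223 -0.0449; -0.0449 1.1847]  K=[0.7547 0.0539; -0.1552 0.5422]  nu=[-0.2342, 0.5251]  x^+=[0.2403, 0.8660]  P^+=[0.0905 0.0048; 0.0048 0.2880]
step 5: x^-=[0.2186, 0.9127]  P^-=[0.3877 -0.0398; -0.0398 0.6524]  S=[0.5222 -0.0446; -0.0446 1.1806]  K=[0.7547 0.0539; -0.1551 0.5407]  nu=[-3.9773, -4.2221]  x^+=[-3.0104, -0.7532]  P^+=[0.0905 0.0047; 0.0047 0.2873]

x_post = [-3.0104, -0.7532]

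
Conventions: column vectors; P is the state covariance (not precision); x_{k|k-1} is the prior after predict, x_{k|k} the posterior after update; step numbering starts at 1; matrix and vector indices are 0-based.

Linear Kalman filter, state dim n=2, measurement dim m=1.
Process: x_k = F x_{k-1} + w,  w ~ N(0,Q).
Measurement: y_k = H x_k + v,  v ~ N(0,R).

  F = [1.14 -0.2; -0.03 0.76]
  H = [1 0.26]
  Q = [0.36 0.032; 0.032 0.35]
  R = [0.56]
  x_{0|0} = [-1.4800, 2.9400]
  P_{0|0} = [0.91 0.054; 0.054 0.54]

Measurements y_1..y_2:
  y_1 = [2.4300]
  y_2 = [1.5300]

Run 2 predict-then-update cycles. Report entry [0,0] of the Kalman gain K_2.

step 1: x^-=[-2.2752, 2.2788]  P^-=[1.5396 -0.0341; -0.0341 0.6603]  S=[2.1265]  K=[0.7198; 0.0647]  nu=[4.1127]  x^+=[0.6853, 2.5449]  P^+=[0.4377 -0.1331; -0.1331 0.6514]
step 2: x^-=[0.2723, 1.9135]  P^-=[1.0156 -0.1981; -0.1981 0.7327]  S=[1.5221]  K=[0.6334; -0.0050]  nu=[0.7602]  x^+=[0.7538, 1.9097]  P^+=[0.4050 -0.1933; -0.1933 0.7327]

K[0,0] = 0.6334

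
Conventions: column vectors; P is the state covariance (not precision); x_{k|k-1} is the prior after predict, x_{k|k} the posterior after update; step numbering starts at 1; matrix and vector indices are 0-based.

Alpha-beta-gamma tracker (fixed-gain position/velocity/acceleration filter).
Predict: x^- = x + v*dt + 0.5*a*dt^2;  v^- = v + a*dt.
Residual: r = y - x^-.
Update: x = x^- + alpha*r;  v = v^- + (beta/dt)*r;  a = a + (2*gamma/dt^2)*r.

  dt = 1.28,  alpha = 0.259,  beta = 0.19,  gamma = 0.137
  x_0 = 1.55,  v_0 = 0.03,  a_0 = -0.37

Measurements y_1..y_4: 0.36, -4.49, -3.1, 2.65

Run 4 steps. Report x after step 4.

x_post = -6.1932

step 1: x_pred=1.2853  r=-0.9253  x^+=1.0456  v^+=-0.5809  a^+=-0.5247
step 2: x_pred=-0.1278  r=-4.3622  x^+=-1.2576  v^+=-1.9001  a^+=-1.2543
step 3: x_pred=-4.7173  r=1.6173  x^+=-4.2984  v^+=-3.2655  a^+=-0.9838
step 4: x_pred=-9.2842  r=11.9342  x^+=-6.1932  v^+=-2.7533  a^+=1.0120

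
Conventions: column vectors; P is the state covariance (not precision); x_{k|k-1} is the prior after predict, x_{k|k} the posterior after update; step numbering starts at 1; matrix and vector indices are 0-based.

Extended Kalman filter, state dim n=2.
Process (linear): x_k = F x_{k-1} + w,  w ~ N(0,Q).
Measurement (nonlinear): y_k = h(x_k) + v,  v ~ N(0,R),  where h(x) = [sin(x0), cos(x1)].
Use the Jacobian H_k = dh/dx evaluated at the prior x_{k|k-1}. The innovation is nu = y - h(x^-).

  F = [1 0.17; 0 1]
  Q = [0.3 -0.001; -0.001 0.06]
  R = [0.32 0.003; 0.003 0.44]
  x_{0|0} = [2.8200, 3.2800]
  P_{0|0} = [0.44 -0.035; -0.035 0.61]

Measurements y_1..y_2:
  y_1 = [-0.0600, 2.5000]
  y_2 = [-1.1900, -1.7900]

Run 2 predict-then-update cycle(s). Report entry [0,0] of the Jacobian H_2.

step 1: x^-=[3.3776, 3.2800]  P^-=[0.7457 0.0677; 0.0677 0.6700]  H_jac=[-0.9723 0.0000; 0.0000 0.1380]  S=[1.0250 -0.0061; -0.0061 0.4528]  K=[-0.7073 0.0111; -0.0630 0.2033]  nu=[0.1738, 3.4904]  x^+=[3.2935, 3.9787]  P^+=[0.2328 0.0201; 0.0201 0.6471]
step 2: x^-=[3.9699, 3.9787]  P^-=[0.5583 0.1291; 0.1291 0.7071]  H_jac=[-0.6761 0.0000; 0.0000 0.7427]  S=[0.5752 -0.0618; -0.0618 0.8300]  K=[-0.6490 0.0672; -0.0844 0.6264]  nu=[-0.4532, -1.1204]  x^+=[4.1888, 3.3152]  P^+=[0.3069 0.0372; 0.0372 0.3707]

H_jac[0,0] = -0.6761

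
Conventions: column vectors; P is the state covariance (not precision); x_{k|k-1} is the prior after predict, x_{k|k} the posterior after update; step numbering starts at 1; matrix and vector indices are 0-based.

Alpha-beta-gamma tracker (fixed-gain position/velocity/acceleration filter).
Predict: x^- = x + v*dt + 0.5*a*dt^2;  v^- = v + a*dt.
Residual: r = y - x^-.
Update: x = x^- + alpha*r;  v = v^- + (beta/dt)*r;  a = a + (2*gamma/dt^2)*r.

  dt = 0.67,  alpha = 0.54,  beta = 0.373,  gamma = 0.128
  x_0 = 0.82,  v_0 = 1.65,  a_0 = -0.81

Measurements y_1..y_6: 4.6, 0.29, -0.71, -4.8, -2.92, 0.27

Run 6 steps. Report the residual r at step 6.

step 1: x_pred=1.7437  r=2.8563  x^+=3.2861  v^+=2.6975  a^+=0.8189
step 2: x_pred=5.2772  r=-4.9872  x^+=2.5841  v^+=0.4697  a^+=-2.0252
step 3: x_pred=2.4442  r=-3.1542  x^+=0.7409  v^+=-2.6432  a^+=-3.8240
step 4: x_pred=-1.8883  r=-2.9117  x^+=-3.4606  v^+=-6.8263  a^+=-5.4845
step 5: x_pred=-9.2652  r=6.3452  x^+=-5.8388  v^+=-6.9684  a^+=-1.8659
step 6: x_pred=-10.9264  r=11.1964  x^+=-4.8804  v^+=-1.9853  a^+=4.5192

resid = 11.1964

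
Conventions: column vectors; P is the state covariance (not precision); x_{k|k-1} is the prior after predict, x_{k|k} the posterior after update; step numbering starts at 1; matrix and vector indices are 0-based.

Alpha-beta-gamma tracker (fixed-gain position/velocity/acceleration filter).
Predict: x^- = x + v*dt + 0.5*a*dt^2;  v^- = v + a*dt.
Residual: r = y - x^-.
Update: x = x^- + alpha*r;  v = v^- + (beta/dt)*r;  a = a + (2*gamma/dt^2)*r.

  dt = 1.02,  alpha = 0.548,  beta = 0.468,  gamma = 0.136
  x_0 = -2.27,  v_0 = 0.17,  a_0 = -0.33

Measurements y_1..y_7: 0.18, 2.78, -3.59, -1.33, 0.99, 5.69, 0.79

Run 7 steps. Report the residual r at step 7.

step 1: x_pred=-2.2683  r=2.4483  x^+=-0.9266  v^+=0.9567  a^+=0.3101
step 2: x_pred=0.2105  r=2.5695  x^+=1.6186  v^+=2.4519  a^+=0.9818
step 3: x_pred=4.6303  r=-8.2203  x^+=0.1256  v^+=-0.3183  a^+=-1.1673
step 4: x_pred=-0.8063  r=-0.5237  x^+=-1.0933  v^+=-1.7492  a^+=-1.3042
step 5: x_pred=-3.5559  r=4.5459  x^+=-1.0648  v^+=-0.9937  a^+=-0.1157
step 6: x_pred=-2.1385  r=7.8285  x^+=2.1515  v^+=2.4802  a^+=1.9310
step 7: x_pred=5.6858  r=-4.8958  x^+=3.0029  v^+=2.2035  a^+=0.6510

resid = -4.8958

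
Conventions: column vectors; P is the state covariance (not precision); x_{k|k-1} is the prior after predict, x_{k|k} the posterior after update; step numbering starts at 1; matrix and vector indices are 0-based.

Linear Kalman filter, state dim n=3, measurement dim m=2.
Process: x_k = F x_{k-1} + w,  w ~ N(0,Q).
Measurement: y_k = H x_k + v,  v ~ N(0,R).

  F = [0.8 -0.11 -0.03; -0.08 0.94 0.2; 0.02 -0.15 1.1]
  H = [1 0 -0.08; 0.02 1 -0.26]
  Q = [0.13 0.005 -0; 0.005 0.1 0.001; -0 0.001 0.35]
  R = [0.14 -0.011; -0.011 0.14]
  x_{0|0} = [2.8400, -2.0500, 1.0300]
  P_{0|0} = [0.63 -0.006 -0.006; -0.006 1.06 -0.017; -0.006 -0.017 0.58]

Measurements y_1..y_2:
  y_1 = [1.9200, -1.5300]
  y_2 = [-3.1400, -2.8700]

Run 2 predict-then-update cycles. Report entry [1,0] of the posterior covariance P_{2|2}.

step 1: x^-=[2.4666, -1.9482, 1.4973]  P^-=[0.5478 -0.1531 0.0059; -0.1531 1.0586 -0.0386; 0.0059 -0.0386 1.0813]  S=[0.6938 -0.1291; -0.1291 1.2858]  K=[0.7827 -0.0331; -0.0632 0.8224; -0.1656 -0.2652]  nu=[-0.4268, 0.7582]  x^+=[2.1074, -1.2977, 1.3669]  P^+=[0.1146 -0.0004 0.0584; -0.0004 0.1728 0.2191; 0.0584 0.2191 0.9832]
step 2: x^-=[1.7877, -1.1151, 1.7404]  P^-=[0.2050 -0.0279 -0.0019; -0.0279 0.3733 0.4079; -0.0019 0.4079 1.4738]  S=[0.3548 -0.0363; -0.0363 0.3999]  K=[0.5778 -0.0059; -0.1034 0.6577; -0.3345 0.0312]  nu=[-4.7884, -1.3382]  x^+=[-0.9711, -1.5003, 3.3003]  P^+=[0.0863 0.0086 0.0675; 0.0086 0.1917 0.3793; 0.0675 0.3793 1.4330]

P_post[1,0] = 0.0086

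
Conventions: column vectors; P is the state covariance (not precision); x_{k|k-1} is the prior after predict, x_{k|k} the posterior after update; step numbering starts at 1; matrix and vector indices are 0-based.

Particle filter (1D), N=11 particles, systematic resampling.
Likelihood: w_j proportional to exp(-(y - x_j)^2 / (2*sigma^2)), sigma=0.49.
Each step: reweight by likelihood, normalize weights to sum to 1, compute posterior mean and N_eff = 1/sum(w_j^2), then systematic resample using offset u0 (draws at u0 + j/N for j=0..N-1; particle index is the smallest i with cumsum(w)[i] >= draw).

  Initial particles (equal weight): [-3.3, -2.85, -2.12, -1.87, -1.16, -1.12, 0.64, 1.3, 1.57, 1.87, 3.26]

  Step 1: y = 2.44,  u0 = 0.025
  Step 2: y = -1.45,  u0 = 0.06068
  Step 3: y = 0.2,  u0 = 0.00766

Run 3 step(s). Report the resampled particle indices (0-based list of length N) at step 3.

resampled_idx = [0, 1, 1, 2, 3, 4, 5, 6, 7, 8, 9]

step 1: w=[0.0000, 0.0000, 0.0000, 0.0000, 0.0000, 0.0000, 0.0011, 0.0649, 0.2008, 0.4937, 0.2395]  mean=2.1042  Neff=2.8931  idx=[7, 8, 8, 9, 9, 9, 9, 9, 9, 10, 10]
step 2: w=[0.9238, 0.0360, 0.0360, 0.0007, 0.0007, 0.0007, 0.0007, 0.0007, 0.0007, 0.0000, 0.0000]  mean=1.3218  Neff=1.1681  idx=[0, 0, 0, 0, 0, 0, 0, 0, 0, 0, 2]
step 3: w=[0.0976, 0.0976, 0.0976, 0.0976, 0.0976, 0.0976, 0.0976, 0.0976, 0.0976, 0.0976, 0.0243]  mean=1.3066  Neff=10.4400  idx=[0, 1, 1, 2, 3, 4, 5, 6, 7, 8, 9]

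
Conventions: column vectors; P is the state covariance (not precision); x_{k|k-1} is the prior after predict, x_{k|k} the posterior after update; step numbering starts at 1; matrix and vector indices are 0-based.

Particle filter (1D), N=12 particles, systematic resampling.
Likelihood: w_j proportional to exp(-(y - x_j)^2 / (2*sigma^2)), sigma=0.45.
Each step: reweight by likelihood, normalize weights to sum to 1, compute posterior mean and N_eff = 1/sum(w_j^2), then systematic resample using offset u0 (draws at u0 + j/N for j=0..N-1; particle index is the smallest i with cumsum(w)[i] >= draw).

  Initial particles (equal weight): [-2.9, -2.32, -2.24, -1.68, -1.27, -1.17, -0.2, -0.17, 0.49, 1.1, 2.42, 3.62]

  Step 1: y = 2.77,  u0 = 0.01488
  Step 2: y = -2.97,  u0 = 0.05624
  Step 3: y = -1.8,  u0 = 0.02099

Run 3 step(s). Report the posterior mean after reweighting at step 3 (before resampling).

post_mean = 2.4200

step 1: w=[0.0000, 0.0000, 0.0000, 0.0000, 0.0000, 0.0000, 0.0000, 0.0000, 0.0000, 0.0011, 0.8139, 0.1850]  mean=2.6405  Neff=1.4355  idx=[10, 10, 10, 10, 10, 10, 10, 10, 10, 10, 11, 11]
step 2: w=[0.1000, 0.1000, 0.1000, 0.1000, 0.1000, 0.1000, 0.1000, 0.1000, 0.1000, 0.1000, 0.0000, 0.0000]  mean=2.4200  Neff=10.0000  idx=[0, 1, 2, 3, 3, 4, 5, 6, 7, 8, 8, 9]
step 3: w=[0.0833, 0.0833, 0.0833, 0.0833, 0.0833, 0.0833, 0.0833, 0.0833, 0.0833, 0.0833, 0.0833, 0.0833]  mean=2.4200  Neff=12.0000  idx=[0, 1, 2, 3, 4, 5, 6, 7, 8, 9, 10, 11]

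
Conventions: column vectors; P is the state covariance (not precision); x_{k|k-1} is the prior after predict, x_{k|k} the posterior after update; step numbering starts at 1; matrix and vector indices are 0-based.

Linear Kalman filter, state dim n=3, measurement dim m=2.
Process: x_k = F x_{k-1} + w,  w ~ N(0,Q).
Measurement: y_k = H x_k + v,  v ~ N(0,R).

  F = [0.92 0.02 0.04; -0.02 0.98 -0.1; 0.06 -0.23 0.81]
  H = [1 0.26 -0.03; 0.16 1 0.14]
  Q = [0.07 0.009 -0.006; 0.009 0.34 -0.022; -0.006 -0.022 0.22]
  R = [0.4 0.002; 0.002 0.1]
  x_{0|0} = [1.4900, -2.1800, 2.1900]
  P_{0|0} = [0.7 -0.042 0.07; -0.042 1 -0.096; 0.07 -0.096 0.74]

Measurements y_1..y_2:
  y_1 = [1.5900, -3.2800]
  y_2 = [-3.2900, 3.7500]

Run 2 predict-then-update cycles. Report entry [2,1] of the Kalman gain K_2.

K[2,1] = -0.2105

step 1: x^-=[1.4148, -2.3852, 2.3647]  P^-=[0.6675 -0.0352 0.1125; -0.0352 1.3288 -0.3908; 0.1125 -0.3908 0.8047]  S=[1.1391 0.4270; 0.4270 1.3460]  K=[0.6250 -0.1333; -0.0800 0.9678; 0.0690 -0.2152]  nu=[0.8663, -1.4522]  x^+=[2.1498, -3.8600, 2.7370]  P^+=[0.2698 -0.0673 0.0861; -0.0673 0.1270 -0.1401; 0.0861 -0.1401 0.7496]
step 2: x^-=[2.0101, -4.0995, 3.2337]  P^-=[0.3033 -0.0703 0.1101; -0.0703 0.5000 -0.2323; 0.1101 -0.2323 0.7819]  S=[0.6982 0.1174; 0.1174 0.5405]  K=[0.4208 -0.1032; -0.0482 0.8546; 0.0730 -0.2105]  nu=[-4.1373, 7.0751]  x^+=[-0.4609, 2.1465, 1.4424]  P^+=[0.1841 -0.0513 0.0882; -0.0513 0.1133 -0.1411; 0.0882 -0.1411 0.7579]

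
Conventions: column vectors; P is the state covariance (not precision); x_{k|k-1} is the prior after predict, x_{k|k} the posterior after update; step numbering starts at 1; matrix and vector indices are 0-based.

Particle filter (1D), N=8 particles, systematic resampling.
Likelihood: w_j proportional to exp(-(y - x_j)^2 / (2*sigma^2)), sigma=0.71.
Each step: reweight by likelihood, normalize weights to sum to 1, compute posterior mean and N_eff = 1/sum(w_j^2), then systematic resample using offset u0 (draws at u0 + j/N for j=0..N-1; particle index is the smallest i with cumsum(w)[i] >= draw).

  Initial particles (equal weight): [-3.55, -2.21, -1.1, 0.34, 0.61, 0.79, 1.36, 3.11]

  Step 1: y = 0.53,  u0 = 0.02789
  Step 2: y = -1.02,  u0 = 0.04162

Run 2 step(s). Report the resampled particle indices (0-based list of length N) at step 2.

resampled_idx = [0, 0, 1, 1, 2, 2, 4, 5]

step 1: w=[0.0000, 0.0002, 0.0206, 0.2779, 0.2862, 0.2693, 0.1454, 0.0004]  mean=0.6577  Neff=3.9492  idx=[3, 3, 3, 4, 4, 5, 5, 6]
step 2: w=[0.2269, 0.2269, 0.2269, 0.1019, 0.1019, 0.0551, 0.0551, 0.0052]  mean=0.4499  Neff=5.5138  idx=[0, 0, 1, 1, 2, 2, 4, 5]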